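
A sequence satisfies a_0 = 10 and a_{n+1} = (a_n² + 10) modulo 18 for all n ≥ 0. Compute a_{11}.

14

Computing terms: a_0 = 10; a_1 = 2; a_2 = 14; a_3 = 8; a_4 = 2.
Since a_4 = a_1 = 2, the sequence is eventually periodic: after a pre-period of length 1 it cycles with period 3.
For n ≥ 1, a_n depends only on (n - 1) mod 3. (11 - 1) mod 3 = 1, so a_{11} = a_2 = 14.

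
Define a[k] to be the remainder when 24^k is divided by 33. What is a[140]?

12

a[0] = 1,  a[1] = 24,  a[2] = 15,  a[3] = 30,  a[4] = 27,  a[5] = 21,  a[6] = 9,  a[7] = 18,  a[8] = 3,  a[9] = 6,  a[10] = 12,  a[11] = 24.
Since a[11] = a[1] = 24, the sequence is eventually periodic: after a pre-period of length 1 it cycles with period 10.
For k ≥ 1, a[k] depends only on (k - 1) mod 10. (140 - 1) mod 10 = 9, so a[140] = a[10] = 12.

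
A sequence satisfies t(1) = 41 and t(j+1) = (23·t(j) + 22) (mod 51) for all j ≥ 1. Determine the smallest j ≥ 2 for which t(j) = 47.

2

t(1) = 41; t(2) = 47; t(3) = 32; t(4) = 44; t(5) = 14; t(6) = 38; t(7) = 29; t(8) = 26; t(9) = 8; t(10) = 2; t(11) = 17; t(12) = 5; t(13) = 35; t(14) = 11; t(15) = 20; t(16) = 23; t(17) = 41.
The sequence repeats with period 16.
The value 47 first appears (with j ≥ 2) at t(2).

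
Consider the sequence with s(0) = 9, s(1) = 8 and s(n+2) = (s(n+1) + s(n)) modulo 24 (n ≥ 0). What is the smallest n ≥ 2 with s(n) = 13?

s(0) = 9,  s(1) = 8,  s(2) = 17,  s(3) = 1,  s(4) = 18,  s(5) = 19,  s(6) = 13,  s(7) = 8,  s(8) = 21,  s(9) = 5,  s(10) = 2,  s(11) = 7,  s(12) = 9,  s(13) = 16,  s(14) = 1,  s(15) = 17,  s(16) = 18,  s(17) = 11,  s(18) = 5,  s(19) = 16,  s(20) = 21,  s(21) = 13,  s(22) = 10,  s(23) = 23,  s(24) = 9,  s(25) = 8.
Since (s(24), s(25)) = (s(0), s(1)) = (9, 8) (two consecutive terms determine the rest), the sequence is periodic with period 24.
The value 13 first appears (with n ≥ 2) at s(6).

6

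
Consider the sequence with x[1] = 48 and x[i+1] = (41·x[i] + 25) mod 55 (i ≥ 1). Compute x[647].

38

Computing terms: x[1] = 48, x[2] = 13, x[3] = 8, x[4] = 23, x[5] = 33, x[6] = 3, x[7] = 38, x[8] = 43, x[9] = 28, x[10] = 18, x[11] = 48.
Since x[11] = x[1] = 48, the sequence is periodic with period 10.
(647 - 1) mod 10 = 6, so x[647] = x[7] = 38.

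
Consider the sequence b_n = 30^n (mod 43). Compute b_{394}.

25

We have b_1 = 30,  b_2 = 40,  b_3 = 39,  b_4 = 9,  b_5 = 12,  b_6 = 16,  b_7 = 7,  b_8 = 38,  b_9 = 22,  b_{10} = 15,  b_{11} = 20,  b_{12} = 41,  b_{13} = 26,  b_{14} = 6,  b_{15} = 8,  b_{16} = 25,  b_{17} = 19,  b_{18} = 11,  b_{19} = 29,  b_{20} = 10,  b_{21} = 42,  b_{22} = 13,  b_{23} = 3,  b_{24} = 4,  b_{25} = 34,  b_{26} = 31,  b_{27} = 27,  b_{28} = 36,  b_{29} = 5,  b_{30} = 21,  b_{31} = 28,  b_{32} = 23,  b_{33} = 2,  b_{34} = 17,  b_{35} = 37,  b_{36} = 35,  b_{37} = 18,  b_{38} = 24,  b_{39} = 32,  b_{40} = 14,  b_{41} = 33,  b_{42} = 1,  b_{43} = 30.
Since b_{43} = b_1 = 30, the sequence is periodic with period 42.
(394 - 1) mod 42 = 15, so b_{394} = b_{16} = 25.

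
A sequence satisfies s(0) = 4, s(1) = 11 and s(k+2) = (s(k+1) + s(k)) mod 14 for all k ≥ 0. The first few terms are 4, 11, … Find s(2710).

3

Computing terms: s(0) = 4; s(1) = 11; s(2) = 1; s(3) = 12; s(4) = 13; s(5) = 11; s(6) = 10; s(7) = 7; s(8) = 3; s(9) = 10; s(10) = 13; s(11) = 9; s(12) = 8; s(13) = 3; s(14) = 11; s(15) = 0; s(16) = 11; s(17) = 11; s(18) = 8; s(19) = 5; s(20) = 13; s(21) = 4; s(22) = 3; s(23) = 7; s(24) = 10; s(25) = 3; s(26) = 13; s(27) = 2; s(28) = 1; s(29) = 3; s(30) = 4; s(31) = 7; s(32) = 11; s(33) = 4; s(34) = 1; s(35) = 5; s(36) = 6; s(37) = 11; s(38) = 3; s(39) = 0; s(40) = 3; s(41) = 3; s(42) = 6; s(43) = 9; s(44) = 1; s(45) = 10; s(46) = 11; s(47) = 7; s(48) = 4; s(49) = 11.
The sequence repeats with period 48.
(2710 - 0) mod 48 = 22, so s(2710) = s(22) = 3.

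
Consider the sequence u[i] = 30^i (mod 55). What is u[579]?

40

Listing terms: u[1] = 30,  u[2] = 20,  u[3] = 50,  u[4] = 15,  u[5] = 10,  u[6] = 25,  u[7] = 35,  u[8] = 5,  u[9] = 40,  u[10] = 45,  u[11] = 30.
Since u[11] = u[1] = 30, the sequence is periodic with period 10.
So u[579] = u[1 + ((579-1) mod 10)] = u[9] = 40.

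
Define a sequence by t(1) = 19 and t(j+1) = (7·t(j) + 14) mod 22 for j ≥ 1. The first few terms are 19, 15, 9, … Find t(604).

11

Computing terms: t(1) = 19; t(2) = 15; t(3) = 9; t(4) = 11; t(5) = 3; t(6) = 13; t(7) = 17; t(8) = 1; t(9) = 21; t(10) = 7; t(11) = 19.
The sequence repeats with period 10.
So t(604) = t(1 + ((604-1) mod 10)) = t(4) = 11.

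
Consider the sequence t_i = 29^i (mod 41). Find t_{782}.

20

We have t_0 = 1,  t_1 = 29,  t_2 = 21,  t_3 = 35,  t_4 = 31,  t_5 = 38,  t_6 = 36,  t_7 = 19,  t_8 = 18,  t_9 = 30,  t_{10} = 9,  t_{11} = 15,  t_{12} = 25,  t_{13} = 28,  t_{14} = 33,  t_{15} = 14,  t_{16} = 37,  t_{17} = 7,  t_{18} = 39,  t_{19} = 24,  t_{20} = 40,  t_{21} = 12,  t_{22} = 20,  t_{23} = 6,  t_{24} = 10,  t_{25} = 3,  t_{26} = 5,  t_{27} = 22,  t_{28} = 23,  t_{29} = 11,  t_{30} = 32,  t_{31} = 26,  t_{32} = 16,  t_{33} = 13,  t_{34} = 8,  t_{35} = 27,  t_{36} = 4,  t_{37} = 34,  t_{38} = 2,  t_{39} = 17,  t_{40} = 1.
The sequence repeats with period 40.
So t_{782} = t_{0 + ((782-0) mod 40)} = t_{22} = 20.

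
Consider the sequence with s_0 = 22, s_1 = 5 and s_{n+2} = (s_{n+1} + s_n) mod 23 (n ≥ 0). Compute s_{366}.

Computing terms: s_0 = 22, s_1 = 5, s_2 = 4, s_3 = 9, s_4 = 13, s_5 = 22, s_6 = 12, s_7 = 11, s_8 = 0, s_9 = 11, s_{10} = 11, s_{11} = 22, s_{12} = 10, s_{13} = 9, s_{14} = 19, s_{15} = 5, s_{16} = 1, s_{17} = 6, s_{18} = 7, s_{19} = 13, s_{20} = 20, s_{21} = 10, s_{22} = 7, s_{23} = 17, s_{24} = 1, s_{25} = 18, s_{26} = 19, s_{27} = 14, s_{28} = 10, s_{29} = 1, s_{30} = 11, s_{31} = 12, s_{32} = 0, s_{33} = 12, s_{34} = 12, s_{35} = 1, s_{36} = 13, s_{37} = 14, s_{38} = 4, s_{39} = 18, s_{40} = 22, s_{41} = 17, s_{42} = 16, s_{43} = 10, s_{44} = 3, s_{45} = 13, s_{46} = 16, s_{47} = 6, s_{48} = 22, s_{49} = 5.
The sequence repeats with period 48.
(366 - 0) mod 48 = 30, so s_{366} = s_{30} = 11.

11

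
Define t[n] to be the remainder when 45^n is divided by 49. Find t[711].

13

We have t[1] = 45,  t[2] = 16,  t[3] = 34,  t[4] = 11,  t[5] = 5,  t[6] = 29,  t[7] = 31,  t[8] = 23,  t[9] = 6,  t[10] = 25,  t[11] = 47,  t[12] = 8,  t[13] = 17,  t[14] = 30,  t[15] = 27,  t[16] = 39,  t[17] = 40,  t[18] = 36,  t[19] = 3,  t[20] = 37,  t[21] = 48,  t[22] = 4,  t[23] = 33,  t[24] = 15,  t[25] = 38,  t[26] = 44,  t[27] = 20,  t[28] = 18,  t[29] = 26,  t[30] = 43,  t[31] = 24,  t[32] = 2,  t[33] = 41,  t[34] = 32,  t[35] = 19,  t[36] = 22,  t[37] = 10,  t[38] = 9,  t[39] = 13,  t[40] = 46,  t[41] = 12,  t[42] = 1,  t[43] = 45.
The sequence repeats with period 42.
So t[711] = t[1 + ((711-1) mod 42)] = t[39] = 13.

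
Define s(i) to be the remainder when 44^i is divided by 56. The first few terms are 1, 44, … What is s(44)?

Listing terms: s(0) = 1; s(1) = 44; s(2) = 32; s(3) = 8; s(4) = 16; s(5) = 32.
Since s(5) = s(2) = 32, the sequence is eventually periodic: after a pre-period of length 2 it cycles with period 3.
For i ≥ 2, s(i) depends only on (i - 2) mod 3. (44 - 2) mod 3 = 0, so s(44) = s(2) = 32.

32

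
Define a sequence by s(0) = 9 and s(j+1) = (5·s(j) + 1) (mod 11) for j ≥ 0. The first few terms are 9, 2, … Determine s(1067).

We have s(0) = 9,  s(1) = 2,  s(2) = 0,  s(3) = 1,  s(4) = 6,  s(5) = 9.
The sequence repeats with period 5.
(1067 - 0) mod 5 = 2, so s(1067) = s(2) = 0.

0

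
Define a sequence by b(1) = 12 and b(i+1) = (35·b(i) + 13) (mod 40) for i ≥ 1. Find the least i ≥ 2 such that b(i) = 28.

5

Listing terms: b(1) = 12, b(2) = 33, b(3) = 8, b(4) = 13, b(5) = 28, b(6) = 33.
Since b(6) = b(2) = 33, the sequence is eventually periodic: after a pre-period of length 1 it cycles with period 4.
The value 28 first appears (with i ≥ 2) at b(5).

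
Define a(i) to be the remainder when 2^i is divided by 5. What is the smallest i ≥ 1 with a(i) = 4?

Computing terms: a(0) = 1, a(1) = 2, a(2) = 4, a(3) = 3, a(4) = 1.
The sequence repeats with period 4.
The value 4 first appears (with i ≥ 1) at a(2).

2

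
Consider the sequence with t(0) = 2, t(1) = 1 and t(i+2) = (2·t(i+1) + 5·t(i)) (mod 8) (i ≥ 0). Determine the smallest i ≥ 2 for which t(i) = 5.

3

We have t(0) = 2; t(1) = 1; t(2) = 4; t(3) = 5; t(4) = 6; t(5) = 5; t(6) = 0; t(7) = 1; t(8) = 2; t(9) = 1.
The sequence repeats with period 8.
The value 5 first appears (with i ≥ 2) at t(3).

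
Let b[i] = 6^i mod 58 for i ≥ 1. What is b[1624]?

30

We have b[1] = 6; b[2] = 36; b[3] = 42; b[4] = 20; b[5] = 4; b[6] = 24; b[7] = 28; b[8] = 52; b[9] = 22; b[10] = 16; b[11] = 38; b[12] = 54; b[13] = 34; b[14] = 30; b[15] = 6.
The sequence repeats with period 14.
So b[1624] = b[1 + ((1624-1) mod 14)] = b[14] = 30.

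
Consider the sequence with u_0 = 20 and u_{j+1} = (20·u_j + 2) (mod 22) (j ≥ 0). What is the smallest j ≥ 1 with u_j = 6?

1

u_0 = 20; u_1 = 6; u_2 = 12; u_3 = 0; u_4 = 2; u_5 = 20.
Since u_5 = u_0 = 20, the sequence is periodic with period 5.
The value 6 first appears (with j ≥ 1) at u_1.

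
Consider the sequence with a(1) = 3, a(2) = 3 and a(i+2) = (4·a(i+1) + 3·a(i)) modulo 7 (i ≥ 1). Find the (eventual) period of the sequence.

Listing terms: a(1) = 3, a(2) = 3, a(3) = 0, a(4) = 2, a(5) = 1, a(6) = 3, a(7) = 1, a(8) = 6, a(9) = 6, a(10) = 0, a(11) = 4, a(12) = 2, a(13) = 6, a(14) = 2, a(15) = 5, a(16) = 5, a(17) = 0, a(18) = 1, a(19) = 4, a(20) = 5, a(21) = 4, a(22) = 3, a(23) = 3.
The sequence repeats with period 21.

21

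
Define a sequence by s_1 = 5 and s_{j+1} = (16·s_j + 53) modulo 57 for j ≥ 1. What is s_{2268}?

54

We have s_1 = 5; s_2 = 19; s_3 = 15; s_4 = 8; s_5 = 10; s_6 = 42; s_7 = 41; s_8 = 25; s_9 = 54; s_{10} = 5.
The sequence repeats with period 9.
(2268 - 1) mod 9 = 8, so s_{2268} = s_9 = 54.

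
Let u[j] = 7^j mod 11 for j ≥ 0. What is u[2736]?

4

We have u[0] = 1,  u[1] = 7,  u[2] = 5,  u[3] = 2,  u[4] = 3,  u[5] = 10,  u[6] = 4,  u[7] = 6,  u[8] = 9,  u[9] = 8,  u[10] = 1.
The sequence repeats with period 10.
(2736 - 0) mod 10 = 6, so u[2736] = u[6] = 4.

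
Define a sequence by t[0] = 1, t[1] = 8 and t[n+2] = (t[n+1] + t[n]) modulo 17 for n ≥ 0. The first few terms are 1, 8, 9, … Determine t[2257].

t[0] = 1,  t[1] = 8,  t[2] = 9,  t[3] = 0,  t[4] = 9,  t[5] = 9,  t[6] = 1,  t[7] = 10,  t[8] = 11,  t[9] = 4,  t[10] = 15,  t[11] = 2,  t[12] = 0,  t[13] = 2,  t[14] = 2,  t[15] = 4,  t[16] = 6,  t[17] = 10,  t[18] = 16,  t[19] = 9,  t[20] = 8,  t[21] = 0,  t[22] = 8,  t[23] = 8,  t[24] = 16,  t[25] = 7,  t[26] = 6,  t[27] = 13,  t[28] = 2,  t[29] = 15,  t[30] = 0,  t[31] = 15,  t[32] = 15,  t[33] = 13,  t[34] = 11,  t[35] = 7,  t[36] = 1,  t[37] = 8.
The sequence repeats with period 36.
(2257 - 0) mod 36 = 25, so t[2257] = t[25] = 7.

7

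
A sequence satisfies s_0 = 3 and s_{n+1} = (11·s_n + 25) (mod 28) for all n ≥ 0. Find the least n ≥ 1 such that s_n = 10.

3

Listing terms: s_0 = 3,  s_1 = 2,  s_2 = 19,  s_3 = 10,  s_4 = 23,  s_5 = 26,  s_6 = 3.
Since s_6 = s_0 = 3, the sequence is periodic with period 6.
The value 10 first appears (with n ≥ 1) at s_3.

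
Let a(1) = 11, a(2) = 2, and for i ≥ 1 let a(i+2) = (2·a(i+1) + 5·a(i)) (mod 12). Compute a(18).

2

Computing terms: a(1) = 11,  a(2) = 2,  a(3) = 11,  a(4) = 8,  a(5) = 11,  a(6) = 2.
The sequence repeats with period 4.
So a(18) = a(1 + ((18-1) mod 4)) = a(2) = 2.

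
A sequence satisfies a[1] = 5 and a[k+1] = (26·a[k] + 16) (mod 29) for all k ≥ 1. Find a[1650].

19

We have a[1] = 5,  a[2] = 1,  a[3] = 13,  a[4] = 6,  a[5] = 27,  a[6] = 22,  a[7] = 8,  a[8] = 21,  a[9] = 11,  a[10] = 12,  a[11] = 9,  a[12] = 18,  a[13] = 20,  a[14] = 14,  a[15] = 3,  a[16] = 7,  a[17] = 24,  a[18] = 2,  a[19] = 10,  a[20] = 15,  a[21] = 0,  a[22] = 16,  a[23] = 26,  a[24] = 25,  a[25] = 28,  a[26] = 19,  a[27] = 17,  a[28] = 23,  a[29] = 5.
Since a[29] = a[1] = 5, the sequence is periodic with period 28.
So a[1650] = a[1 + ((1650-1) mod 28)] = a[26] = 19.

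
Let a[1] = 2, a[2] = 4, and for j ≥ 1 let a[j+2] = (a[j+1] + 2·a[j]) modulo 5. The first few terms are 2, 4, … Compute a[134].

We have a[1] = 2,  a[2] = 4,  a[3] = 3,  a[4] = 1,  a[5] = 2,  a[6] = 4.
Since (a[5], a[6]) = (a[1], a[2]) = (2, 4) (two consecutive terms determine the rest), the sequence is periodic with period 4.
(134 - 1) mod 4 = 1, so a[134] = a[2] = 4.

4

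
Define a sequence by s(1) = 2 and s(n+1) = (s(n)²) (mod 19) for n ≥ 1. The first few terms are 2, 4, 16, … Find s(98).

4

Listing terms: s(1) = 2; s(2) = 4; s(3) = 16; s(4) = 9; s(5) = 5; s(6) = 6; s(7) = 17; s(8) = 4.
Since s(8) = s(2) = 4, the sequence is eventually periodic: after a pre-period of length 1 it cycles with period 6.
For n ≥ 2, s(n) depends only on (n - 2) mod 6. (98 - 2) mod 6 = 0, so s(98) = s(2) = 4.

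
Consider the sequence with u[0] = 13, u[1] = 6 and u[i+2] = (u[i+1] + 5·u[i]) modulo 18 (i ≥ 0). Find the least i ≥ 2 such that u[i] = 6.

We have u[0] = 13; u[1] = 6; u[2] = 17; u[3] = 11; u[4] = 6; u[5] = 7; u[6] = 1; u[7] = 0; u[8] = 5; u[9] = 5; u[10] = 12; u[11] = 1; u[12] = 7; u[13] = 12; u[14] = 11; u[15] = 17; u[16] = 0; u[17] = 13; u[18] = 13; u[19] = 6.
Since (u[18], u[19]) = (u[0], u[1]) = (13, 6) (two consecutive terms determine the rest), the sequence is periodic with period 18.
The value 6 first appears (with i ≥ 2) at u[4].

4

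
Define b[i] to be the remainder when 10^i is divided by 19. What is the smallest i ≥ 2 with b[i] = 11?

Listing terms: b[1] = 10, b[2] = 5, b[3] = 12, b[4] = 6, b[5] = 3, b[6] = 11, b[7] = 15, b[8] = 17, b[9] = 18, b[10] = 9, b[11] = 14, b[12] = 7, b[13] = 13, b[14] = 16, b[15] = 8, b[16] = 4, b[17] = 2, b[18] = 1, b[19] = 10.
Since b[19] = b[1] = 10, the sequence is periodic with period 18.
The value 11 first appears (with i ≥ 2) at b[6].

6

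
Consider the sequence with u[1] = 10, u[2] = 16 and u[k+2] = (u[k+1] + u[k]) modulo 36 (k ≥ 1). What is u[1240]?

30

We have u[1] = 10, u[2] = 16, u[3] = 26, u[4] = 6, u[5] = 32, u[6] = 2, u[7] = 34, u[8] = 0, u[9] = 34, u[10] = 34, u[11] = 32, u[12] = 30, u[13] = 26, u[14] = 20, u[15] = 10, u[16] = 30, u[17] = 4, u[18] = 34, u[19] = 2, u[20] = 0, u[21] = 2, u[22] = 2, u[23] = 4, u[24] = 6, u[25] = 10, u[26] = 16.
Since (u[25], u[26]) = (u[1], u[2]) = (10, 16) (two consecutive terms determine the rest), the sequence is periodic with period 24.
(1240 - 1) mod 24 = 15, so u[1240] = u[16] = 30.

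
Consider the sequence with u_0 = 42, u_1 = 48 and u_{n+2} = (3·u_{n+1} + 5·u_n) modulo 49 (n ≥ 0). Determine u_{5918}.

Computing terms: u_0 = 42,  u_1 = 48,  u_2 = 11,  u_3 = 28,  u_4 = 41,  u_5 = 18,  u_6 = 14,  u_7 = 34,  u_8 = 25,  u_9 = 0,  u_{10} = 27,  u_{11} = 32,  u_{12} = 35,  u_{13} = 20,  u_{14} = 39,  u_{15} = 21,  u_{16} = 13,  u_{17} = 46,  u_{18} = 7,  u_{19} = 6,  u_{20} = 4,  u_{21} = 42,  u_{22} = 48.
The sequence repeats with period 21.
So u_{5918} = u_{0 + ((5918-0) mod 21)} = u_{17} = 46.

46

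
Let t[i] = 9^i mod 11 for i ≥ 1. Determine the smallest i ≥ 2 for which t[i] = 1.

We have t[1] = 9,  t[2] = 4,  t[3] = 3,  t[4] = 5,  t[5] = 1,  t[6] = 9.
Since t[6] = t[1] = 9, the sequence is periodic with period 5.
The value 1 first appears (with i ≥ 2) at t[5].

5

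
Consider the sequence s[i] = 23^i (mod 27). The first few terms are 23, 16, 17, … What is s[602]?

7

s[1] = 23,  s[2] = 16,  s[3] = 17,  s[4] = 13,  s[5] = 2,  s[6] = 19,  s[7] = 5,  s[8] = 7,  s[9] = 26,  s[10] = 4,  s[11] = 11,  s[12] = 10,  s[13] = 14,  s[14] = 25,  s[15] = 8,  s[16] = 22,  s[17] = 20,  s[18] = 1,  s[19] = 23.
The sequence repeats with period 18.
(602 - 1) mod 18 = 7, so s[602] = s[8] = 7.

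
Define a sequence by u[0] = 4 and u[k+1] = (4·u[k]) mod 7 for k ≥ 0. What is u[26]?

1

We have u[0] = 4, u[1] = 2, u[2] = 1, u[3] = 4.
Since u[3] = u[0] = 4, the sequence is periodic with period 3.
So u[26] = u[0 + ((26-0) mod 3)] = u[2] = 1.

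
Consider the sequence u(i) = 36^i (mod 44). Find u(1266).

u(1) = 36, u(2) = 20, u(3) = 16, u(4) = 4, u(5) = 12, u(6) = 36.
Since u(6) = u(1) = 36, the sequence is periodic with period 5.
So u(1266) = u(1 + ((1266-1) mod 5)) = u(1) = 36.

36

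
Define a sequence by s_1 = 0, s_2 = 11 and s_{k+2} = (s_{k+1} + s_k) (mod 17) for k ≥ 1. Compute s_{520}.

12

We have s_1 = 0,  s_2 = 11,  s_3 = 11,  s_4 = 5,  s_5 = 16,  s_6 = 4,  s_7 = 3,  s_8 = 7,  s_9 = 10,  s_{10} = 0,  s_{11} = 10,  s_{12} = 10,  s_{13} = 3,  s_{14} = 13,  s_{15} = 16,  s_{16} = 12,  s_{17} = 11,  s_{18} = 6,  s_{19} = 0,  s_{20} = 6,  s_{21} = 6,  s_{22} = 12,  s_{23} = 1,  s_{24} = 13,  s_{25} = 14,  s_{26} = 10,  s_{27} = 7,  s_{28} = 0,  s_{29} = 7,  s_{30} = 7,  s_{31} = 14,  s_{32} = 4,  s_{33} = 1,  s_{34} = 5,  s_{35} = 6,  s_{36} = 11,  s_{37} = 0,  s_{38} = 11.
The sequence repeats with period 36.
(520 - 1) mod 36 = 15, so s_{520} = s_{16} = 12.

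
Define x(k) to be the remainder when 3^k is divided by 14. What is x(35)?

5

Listing terms: x(1) = 3, x(2) = 9, x(3) = 13, x(4) = 11, x(5) = 5, x(6) = 1, x(7) = 3.
The sequence repeats with period 6.
(35 - 1) mod 6 = 4, so x(35) = x(5) = 5.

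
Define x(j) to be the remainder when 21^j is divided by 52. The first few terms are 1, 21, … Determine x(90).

25

We have x(0) = 1; x(1) = 21; x(2) = 25; x(3) = 5; x(4) = 1.
The sequence repeats with period 4.
(90 - 0) mod 4 = 2, so x(90) = x(2) = 25.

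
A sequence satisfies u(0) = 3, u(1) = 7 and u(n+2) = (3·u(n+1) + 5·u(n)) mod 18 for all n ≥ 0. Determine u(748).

u(0) = 3,  u(1) = 7,  u(2) = 0,  u(3) = 17,  u(4) = 15,  u(5) = 4,  u(6) = 15,  u(7) = 11,  u(8) = 0,  u(9) = 1,  u(10) = 3,  u(11) = 14,  u(12) = 3,  u(13) = 7.
The sequence repeats with period 12.
So u(748) = u(0 + ((748-0) mod 12)) = u(4) = 15.

15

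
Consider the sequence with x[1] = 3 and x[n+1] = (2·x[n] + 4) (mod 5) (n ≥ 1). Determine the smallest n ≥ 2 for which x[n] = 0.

2

We have x[1] = 3,  x[2] = 0,  x[3] = 4,  x[4] = 2,  x[5] = 3.
Since x[5] = x[1] = 3, the sequence is periodic with period 4.
The value 0 first appears (with n ≥ 2) at x[2].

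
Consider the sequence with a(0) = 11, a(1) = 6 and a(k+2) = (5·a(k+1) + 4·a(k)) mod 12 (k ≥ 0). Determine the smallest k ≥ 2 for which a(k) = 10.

a(0) = 11,  a(1) = 6,  a(2) = 2,  a(3) = 10,  a(4) = 10,  a(5) = 6,  a(6) = 10,  a(7) = 2,  a(8) = 2,  a(9) = 6,  a(10) = 2.
Since (a(9), a(10)) = (a(1), a(2)) = (6, 2) (two consecutive terms determine the rest), the sequence is eventually periodic: after a pre-period of length 1 it cycles with period 8.
The value 10 first appears (with k ≥ 2) at a(3).

3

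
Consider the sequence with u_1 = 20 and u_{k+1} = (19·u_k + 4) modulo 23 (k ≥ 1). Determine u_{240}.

u_1 = 20; u_2 = 16; u_3 = 9; u_4 = 14; u_5 = 17; u_6 = 5; u_7 = 7; u_8 = 22; u_9 = 8; u_{10} = 18; u_{11} = 1; u_{12} = 0; u_{13} = 4; u_{14} = 11; u_{15} = 6; u_{16} = 3; u_{17} = 15; u_{18} = 13; u_{19} = 21; u_{20} = 12; u_{21} = 2; u_{22} = 19; u_{23} = 20.
The sequence repeats with period 22.
So u_{240} = u_{1 + ((240-1) mod 22)} = u_{20} = 12.

12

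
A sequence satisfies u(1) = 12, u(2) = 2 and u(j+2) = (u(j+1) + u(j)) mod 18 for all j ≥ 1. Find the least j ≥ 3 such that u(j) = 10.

We have u(1) = 12,  u(2) = 2,  u(3) = 14,  u(4) = 16,  u(5) = 12,  u(6) = 10,  u(7) = 4,  u(8) = 14,  u(9) = 0,  u(10) = 14,  u(11) = 14,  u(12) = 10,  u(13) = 6,  u(14) = 16,  u(15) = 4,  u(16) = 2,  u(17) = 6,  u(18) = 8,  u(19) = 14,  u(20) = 4,  u(21) = 0,  u(22) = 4,  u(23) = 4,  u(24) = 8,  u(25) = 12,  u(26) = 2.
Since (u(25), u(26)) = (u(1), u(2)) = (12, 2) (two consecutive terms determine the rest), the sequence is periodic with period 24.
The value 10 first appears (with j ≥ 3) at u(6).

6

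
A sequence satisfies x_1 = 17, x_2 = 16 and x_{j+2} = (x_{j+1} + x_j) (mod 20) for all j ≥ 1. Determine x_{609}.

Listing terms: x_1 = 17,  x_2 = 16,  x_3 = 13,  x_4 = 9,  x_5 = 2,  x_6 = 11,  x_7 = 13,  x_8 = 4,  x_9 = 17,  x_{10} = 1,  x_{11} = 18,  x_{12} = 19,  x_{13} = 17,  x_{14} = 16.
Since (x_{13}, x_{14}) = (x_1, x_2) = (17, 16) (two consecutive terms determine the rest), the sequence is periodic with period 12.
(609 - 1) mod 12 = 8, so x_{609} = x_9 = 17.

17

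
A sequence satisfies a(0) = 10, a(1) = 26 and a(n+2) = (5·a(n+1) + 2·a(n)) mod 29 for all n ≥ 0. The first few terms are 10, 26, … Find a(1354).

We have a(0) = 10; a(1) = 26; a(2) = 5; a(3) = 19; a(4) = 18; a(5) = 12; a(6) = 9; a(7) = 11; a(8) = 15; a(9) = 10; a(10) = 22; a(11) = 14; a(12) = 27; a(13) = 18; a(14) = 28; a(15) = 2; a(16) = 8; a(17) = 15; a(18) = 4; a(19) = 21; a(20) = 26; a(21) = 27; a(22) = 13; a(23) = 3; a(24) = 12; a(25) = 8; a(26) = 6; a(27) = 17; a(28) = 10; a(29) = 26.
Since (a(28), a(29)) = (a(0), a(1)) = (10, 26) (two consecutive terms determine the rest), the sequence is periodic with period 28.
So a(1354) = a(0 + ((1354-0) mod 28)) = a(10) = 22.

22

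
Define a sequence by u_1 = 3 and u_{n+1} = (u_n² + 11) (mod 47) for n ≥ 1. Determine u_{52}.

27

Computing terms: u_1 = 3,  u_2 = 20,  u_3 = 35,  u_4 = 14,  u_5 = 19,  u_6 = 43,  u_7 = 27,  u_8 = 35.
Since u_8 = u_3 = 35, the sequence is eventually periodic: after a pre-period of length 2 it cycles with period 5.
For n ≥ 3, u_n depends only on (n - 3) mod 5. (52 - 3) mod 5 = 4, so u_{52} = u_7 = 27.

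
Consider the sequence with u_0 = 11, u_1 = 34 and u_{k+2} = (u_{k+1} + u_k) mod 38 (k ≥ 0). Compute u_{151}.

36

u_0 = 11,  u_1 = 34,  u_2 = 7,  u_3 = 3,  u_4 = 10,  u_5 = 13,  u_6 = 23,  u_7 = 36,  u_8 = 21,  u_9 = 19,  u_{10} = 2,  u_{11} = 21,  u_{12} = 23,  u_{13} = 6,  u_{14} = 29,  u_{15} = 35,  u_{16} = 26,  u_{17} = 23,  u_{18} = 11,  u_{19} = 34.
Since (u_{18}, u_{19}) = (u_0, u_1) = (11, 34) (two consecutive terms determine the rest), the sequence is periodic with period 18.
(151 - 0) mod 18 = 7, so u_{151} = u_7 = 36.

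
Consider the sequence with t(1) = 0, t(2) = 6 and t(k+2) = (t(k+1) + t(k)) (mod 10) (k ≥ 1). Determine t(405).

8

Computing terms: t(1) = 0; t(2) = 6; t(3) = 6; t(4) = 2; t(5) = 8; t(6) = 0; t(7) = 8; t(8) = 8; t(9) = 6; t(10) = 4; t(11) = 0; t(12) = 4; t(13) = 4; t(14) = 8; t(15) = 2; t(16) = 0; t(17) = 2; t(18) = 2; t(19) = 4; t(20) = 6; t(21) = 0; t(22) = 6.
Since (t(21), t(22)) = (t(1), t(2)) = (0, 6) (two consecutive terms determine the rest), the sequence is periodic with period 20.
So t(405) = t(1 + ((405-1) mod 20)) = t(5) = 8.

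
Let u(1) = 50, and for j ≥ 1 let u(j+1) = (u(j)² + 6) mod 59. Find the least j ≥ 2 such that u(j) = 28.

2

We have u(1) = 50,  u(2) = 28,  u(3) = 23,  u(4) = 4,  u(5) = 22,  u(6) = 18,  u(7) = 35,  u(8) = 51,  u(9) = 11,  u(10) = 9,  u(11) = 28.
Since u(11) = u(2) = 28, the sequence is eventually periodic: after a pre-period of length 1 it cycles with period 9.
The value 28 first appears (with j ≥ 2) at u(2).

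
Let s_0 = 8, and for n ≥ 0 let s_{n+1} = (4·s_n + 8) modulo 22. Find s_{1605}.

Computing terms: s_0 = 8,  s_1 = 18,  s_2 = 14,  s_3 = 20,  s_4 = 0,  s_5 = 8.
Since s_5 = s_0 = 8, the sequence is periodic with period 5.
(1605 - 0) mod 5 = 0, so s_{1605} = s_0 = 8.

8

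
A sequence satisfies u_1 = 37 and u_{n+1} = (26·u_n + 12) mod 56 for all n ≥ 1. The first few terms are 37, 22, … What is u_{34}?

We have u_1 = 37, u_2 = 22, u_3 = 24, u_4 = 20, u_5 = 28, u_6 = 12, u_7 = 44, u_8 = 36, u_9 = 52, u_{10} = 20.
Since u_{10} = u_4 = 20, the sequence is eventually periodic: after a pre-period of length 3 it cycles with period 6.
For n ≥ 4, u_n depends only on (n - 4) mod 6. (34 - 4) mod 6 = 0, so u_{34} = u_4 = 20.

20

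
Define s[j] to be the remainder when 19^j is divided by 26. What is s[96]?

We have s[1] = 19,  s[2] = 23,  s[3] = 21,  s[4] = 9,  s[5] = 15,  s[6] = 25,  s[7] = 7,  s[8] = 3,  s[9] = 5,  s[10] = 17,  s[11] = 11,  s[12] = 1,  s[13] = 19.
The sequence repeats with period 12.
(96 - 1) mod 12 = 11, so s[96] = s[12] = 1.

1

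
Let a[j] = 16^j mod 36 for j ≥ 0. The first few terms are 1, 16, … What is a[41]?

4

We have a[0] = 1, a[1] = 16, a[2] = 4, a[3] = 28, a[4] = 16.
Since a[4] = a[1] = 16, the sequence is eventually periodic: after a pre-period of length 1 it cycles with period 3.
For j ≥ 1, a[j] depends only on (j - 1) mod 3. (41 - 1) mod 3 = 1, so a[41] = a[2] = 4.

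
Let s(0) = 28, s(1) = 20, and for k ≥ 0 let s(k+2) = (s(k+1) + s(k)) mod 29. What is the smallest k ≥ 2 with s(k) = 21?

9

s(0) = 28; s(1) = 20; s(2) = 19; s(3) = 10; s(4) = 0; s(5) = 10; s(6) = 10; s(7) = 20; s(8) = 1; s(9) = 21; s(10) = 22; s(11) = 14; s(12) = 7; s(13) = 21; s(14) = 28; s(15) = 20.
The sequence repeats with period 14.
The value 21 first appears (with k ≥ 2) at s(9).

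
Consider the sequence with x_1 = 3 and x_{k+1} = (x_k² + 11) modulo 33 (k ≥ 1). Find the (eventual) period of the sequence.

We have x_1 = 3; x_2 = 20; x_3 = 15; x_4 = 5; x_5 = 3.
Since x_5 = x_1 = 3, the sequence is periodic with period 4.

4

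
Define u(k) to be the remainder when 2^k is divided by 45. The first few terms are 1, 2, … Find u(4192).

16

We have u(0) = 1; u(1) = 2; u(2) = 4; u(3) = 8; u(4) = 16; u(5) = 32; u(6) = 19; u(7) = 38; u(8) = 31; u(9) = 17; u(10) = 34; u(11) = 23; u(12) = 1.
Since u(12) = u(0) = 1, the sequence is periodic with period 12.
So u(4192) = u(0 + ((4192-0) mod 12)) = u(4) = 16.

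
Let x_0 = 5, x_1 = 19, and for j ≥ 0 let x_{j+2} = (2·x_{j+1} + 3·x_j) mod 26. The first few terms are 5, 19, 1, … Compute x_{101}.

3

Computing terms: x_0 = 5,  x_1 = 19,  x_2 = 1,  x_3 = 7,  x_4 = 17,  x_5 = 3,  x_6 = 5,  x_7 = 19.
The sequence repeats with period 6.
So x_{101} = x_{0 + ((101-0) mod 6)} = x_5 = 3.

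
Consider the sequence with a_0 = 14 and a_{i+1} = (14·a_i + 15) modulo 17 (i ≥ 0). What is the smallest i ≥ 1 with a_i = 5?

10

Listing terms: a_0 = 14; a_1 = 7; a_2 = 11; a_3 = 16; a_4 = 1; a_5 = 12; a_6 = 13; a_7 = 10; a_8 = 2; a_9 = 9; a_{10} = 5; a_{11} = 0; a_{12} = 15; a_{13} = 4; a_{14} = 3; a_{15} = 6; a_{16} = 14.
The sequence repeats with period 16.
The value 5 first appears (with i ≥ 1) at a_{10}.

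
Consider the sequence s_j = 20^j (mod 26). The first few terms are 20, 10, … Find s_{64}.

Listing terms: s_1 = 20, s_2 = 10, s_3 = 18, s_4 = 22, s_5 = 24, s_6 = 12, s_7 = 6, s_8 = 16, s_9 = 8, s_{10} = 4, s_{11} = 2, s_{12} = 14, s_{13} = 20.
The sequence repeats with period 12.
So s_{64} = s_{1 + ((64-1) mod 12)} = s_4 = 22.

22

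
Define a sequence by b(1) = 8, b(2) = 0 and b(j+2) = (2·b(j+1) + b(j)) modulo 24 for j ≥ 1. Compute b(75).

Computing terms: b(1) = 8, b(2) = 0, b(3) = 8, b(4) = 16, b(5) = 16, b(6) = 0, b(7) = 16, b(8) = 8, b(9) = 8, b(10) = 0.
The sequence repeats with period 8.
So b(75) = b(1 + ((75-1) mod 8)) = b(3) = 8.

8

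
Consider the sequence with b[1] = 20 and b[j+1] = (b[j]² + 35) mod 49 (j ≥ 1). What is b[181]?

29

Computing terms: b[1] = 20,  b[2] = 43,  b[3] = 22,  b[4] = 29,  b[5] = 43.
Since b[5] = b[2] = 43, the sequence is eventually periodic: after a pre-period of length 1 it cycles with period 3.
For j ≥ 2, b[j] depends only on (j - 2) mod 3. (181 - 2) mod 3 = 2, so b[181] = b[4] = 29.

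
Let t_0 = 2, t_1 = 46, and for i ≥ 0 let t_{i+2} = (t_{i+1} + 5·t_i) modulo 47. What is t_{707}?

31

Listing terms: t_0 = 2, t_1 = 46, t_2 = 9, t_3 = 4, t_4 = 2, t_5 = 22, t_6 = 32, t_7 = 1, t_8 = 20, t_9 = 25, t_{10} = 31, t_{11} = 15, t_{12} = 29, t_{13} = 10, t_{14} = 14, t_{15} = 17, t_{16} = 40, t_{17} = 31, t_{18} = 43, t_{19} = 10, t_{20} = 37, t_{21} = 40, t_{22} = 37, t_{23} = 2, t_{24} = 46.
The sequence repeats with period 23.
So t_{707} = t_{0 + ((707-0) mod 23)} = t_{17} = 31.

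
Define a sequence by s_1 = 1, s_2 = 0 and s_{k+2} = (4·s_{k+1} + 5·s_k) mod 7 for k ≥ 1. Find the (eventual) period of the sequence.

6

Computing terms: s_1 = 1, s_2 = 0, s_3 = 5, s_4 = 6, s_5 = 0, s_6 = 2, s_7 = 1, s_8 = 0.
Since (s_7, s_8) = (s_1, s_2) = (1, 0) (two consecutive terms determine the rest), the sequence is periodic with period 6.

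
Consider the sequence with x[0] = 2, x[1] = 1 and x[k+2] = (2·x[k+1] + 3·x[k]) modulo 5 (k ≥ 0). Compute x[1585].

1

Computing terms: x[0] = 2; x[1] = 1; x[2] = 3; x[3] = 4; x[4] = 2; x[5] = 1.
The sequence repeats with period 4.
So x[1585] = x[0 + ((1585-0) mod 4)] = x[1] = 1.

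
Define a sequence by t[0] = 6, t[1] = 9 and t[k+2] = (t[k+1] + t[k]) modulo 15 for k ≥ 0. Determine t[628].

Computing terms: t[0] = 6,  t[1] = 9,  t[2] = 0,  t[3] = 9,  t[4] = 9,  t[5] = 3,  t[6] = 12,  t[7] = 0,  t[8] = 12,  t[9] = 12,  t[10] = 9,  t[11] = 6,  t[12] = 0,  t[13] = 6,  t[14] = 6,  t[15] = 12,  t[16] = 3,  t[17] = 0,  t[18] = 3,  t[19] = 3,  t[20] = 6,  t[21] = 9.
The sequence repeats with period 20.
(628 - 0) mod 20 = 8, so t[628] = t[8] = 12.

12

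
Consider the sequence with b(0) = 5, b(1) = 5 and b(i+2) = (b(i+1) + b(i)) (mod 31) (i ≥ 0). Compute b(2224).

25

Computing terms: b(0) = 5, b(1) = 5, b(2) = 10, b(3) = 15, b(4) = 25, b(5) = 9, b(6) = 3, b(7) = 12, b(8) = 15, b(9) = 27, b(10) = 11, b(11) = 7, b(12) = 18, b(13) = 25, b(14) = 12, b(15) = 6, b(16) = 18, b(17) = 24, b(18) = 11, b(19) = 4, b(20) = 15, b(21) = 19, b(22) = 3, b(23) = 22, b(24) = 25, b(25) = 16, b(26) = 10, b(27) = 26, b(28) = 5, b(29) = 0, b(30) = 5, b(31) = 5.
Since (b(30), b(31)) = (b(0), b(1)) = (5, 5) (two consecutive terms determine the rest), the sequence is periodic with period 30.
So b(2224) = b(0 + ((2224-0) mod 30)) = b(4) = 25.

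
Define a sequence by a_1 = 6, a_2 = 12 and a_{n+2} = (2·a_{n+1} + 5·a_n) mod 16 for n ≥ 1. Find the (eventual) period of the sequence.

Computing terms: a_1 = 6; a_2 = 12; a_3 = 6; a_4 = 8; a_5 = 14; a_6 = 4; a_7 = 14; a_8 = 0; a_9 = 6; a_{10} = 12.
The sequence repeats with period 8.

8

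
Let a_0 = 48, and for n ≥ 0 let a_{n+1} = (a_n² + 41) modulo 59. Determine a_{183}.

Computing terms: a_0 = 48,  a_1 = 44,  a_2 = 30,  a_3 = 56,  a_4 = 50,  a_5 = 4,  a_6 = 57,  a_7 = 45,  a_8 = 1,  a_9 = 42,  a_{10} = 35,  a_{11} = 27,  a_{12} = 3,  a_{13} = 50.
Since a_{13} = a_4 = 50, the sequence is eventually periodic: after a pre-period of length 4 it cycles with period 9.
For n ≥ 4, a_n depends only on (n - 4) mod 9. (183 - 4) mod 9 = 8, so a_{183} = a_{12} = 3.

3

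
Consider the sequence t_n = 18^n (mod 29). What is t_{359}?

t_0 = 1,  t_1 = 18,  t_2 = 5,  t_3 = 3,  t_4 = 25,  t_5 = 15,  t_6 = 9,  t_7 = 17,  t_8 = 16,  t_9 = 27,  t_{10} = 22,  t_{11} = 19,  t_{12} = 23,  t_{13} = 8,  t_{14} = 28,  t_{15} = 11,  t_{16} = 24,  t_{17} = 26,  t_{18} = 4,  t_{19} = 14,  t_{20} = 20,  t_{21} = 12,  t_{22} = 13,  t_{23} = 2,  t_{24} = 7,  t_{25} = 10,  t_{26} = 6,  t_{27} = 21,  t_{28} = 1.
The sequence repeats with period 28.
(359 - 0) mod 28 = 23, so t_{359} = t_{23} = 2.

2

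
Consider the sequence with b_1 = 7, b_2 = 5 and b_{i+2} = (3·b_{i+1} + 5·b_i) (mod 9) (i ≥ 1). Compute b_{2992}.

4

b_1 = 7; b_2 = 5; b_3 = 5; b_4 = 4; b_5 = 1; b_6 = 5; b_7 = 2; b_8 = 4; b_9 = 4; b_{10} = 5; b_{11} = 8; b_{12} = 4; b_{13} = 7; b_{14} = 5.
Since (b_{13}, b_{14}) = (b_1, b_2) = (7, 5) (two consecutive terms determine the rest), the sequence is periodic with period 12.
So b_{2992} = b_{1 + ((2992-1) mod 12)} = b_4 = 4.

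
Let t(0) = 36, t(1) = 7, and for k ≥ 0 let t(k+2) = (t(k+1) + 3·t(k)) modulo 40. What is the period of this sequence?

24

Computing terms: t(0) = 36; t(1) = 7; t(2) = 35; t(3) = 16; t(4) = 1; t(5) = 9; t(6) = 12; t(7) = 39; t(8) = 35; t(9) = 32; t(10) = 17; t(11) = 33; t(12) = 4; t(13) = 23; t(14) = 35; t(15) = 24; t(16) = 9; t(17) = 1; t(18) = 28; t(19) = 31; t(20) = 35; t(21) = 8; t(22) = 33; t(23) = 17; t(24) = 36; t(25) = 7.
The sequence repeats with period 24.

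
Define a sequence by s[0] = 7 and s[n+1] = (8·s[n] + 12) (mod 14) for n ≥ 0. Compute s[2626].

Listing terms: s[0] = 7; s[1] = 12; s[2] = 10; s[3] = 8; s[4] = 6; s[5] = 4; s[6] = 2; s[7] = 0; s[8] = 12.
Since s[8] = s[1] = 12, the sequence is eventually periodic: after a pre-period of length 1 it cycles with period 7.
For n ≥ 1, s[n] depends only on (n - 1) mod 7. (2626 - 1) mod 7 = 0, so s[2626] = s[1] = 12.

12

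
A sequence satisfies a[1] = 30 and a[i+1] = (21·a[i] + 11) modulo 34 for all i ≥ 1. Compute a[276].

Listing terms: a[1] = 30,  a[2] = 29,  a[3] = 8,  a[4] = 9,  a[5] = 30.
Since a[5] = a[1] = 30, the sequence is periodic with period 4.
So a[276] = a[1 + ((276-1) mod 4)] = a[4] = 9.

9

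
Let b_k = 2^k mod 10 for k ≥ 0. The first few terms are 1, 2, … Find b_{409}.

Listing terms: b_0 = 1; b_1 = 2; b_2 = 4; b_3 = 8; b_4 = 6; b_5 = 2.
Since b_5 = b_1 = 2, the sequence is eventually periodic: after a pre-period of length 1 it cycles with period 4.
For k ≥ 1, b_k depends only on (k - 1) mod 4. (409 - 1) mod 4 = 0, so b_{409} = b_1 = 2.

2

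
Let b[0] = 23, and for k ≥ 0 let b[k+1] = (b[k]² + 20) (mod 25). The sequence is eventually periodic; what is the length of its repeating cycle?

b[0] = 23,  b[1] = 24,  b[2] = 21,  b[3] = 11,  b[4] = 16,  b[5] = 1,  b[6] = 21.
Since b[6] = b[2] = 21, the sequence is eventually periodic: after a pre-period of length 2 it cycles with period 4.

4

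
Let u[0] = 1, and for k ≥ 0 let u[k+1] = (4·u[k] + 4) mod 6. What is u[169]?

2

Listing terms: u[0] = 1, u[1] = 2, u[2] = 0, u[3] = 4, u[4] = 2.
Since u[4] = u[1] = 2, the sequence is eventually periodic: after a pre-period of length 1 it cycles with period 3.
For k ≥ 1, u[k] depends only on (k - 1) mod 3. (169 - 1) mod 3 = 0, so u[169] = u[1] = 2.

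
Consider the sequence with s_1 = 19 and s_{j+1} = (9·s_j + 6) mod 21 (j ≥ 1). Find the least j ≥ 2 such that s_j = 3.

Listing terms: s_1 = 19; s_2 = 9; s_3 = 3; s_4 = 12; s_5 = 9.
Since s_5 = s_2 = 9, the sequence is eventually periodic: after a pre-period of length 1 it cycles with period 3.
The value 3 first appears (with j ≥ 2) at s_3.

3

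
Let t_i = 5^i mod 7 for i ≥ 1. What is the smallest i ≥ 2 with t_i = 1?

t_1 = 5; t_2 = 4; t_3 = 6; t_4 = 2; t_5 = 3; t_6 = 1; t_7 = 5.
Since t_7 = t_1 = 5, the sequence is periodic with period 6.
The value 1 first appears (with i ≥ 2) at t_6.

6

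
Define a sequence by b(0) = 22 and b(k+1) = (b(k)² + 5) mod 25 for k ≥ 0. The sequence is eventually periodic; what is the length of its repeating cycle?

We have b(0) = 22; b(1) = 14; b(2) = 1; b(3) = 6; b(4) = 16; b(5) = 11; b(6) = 1.
Since b(6) = b(2) = 1, the sequence is eventually periodic: after a pre-period of length 2 it cycles with period 4.

4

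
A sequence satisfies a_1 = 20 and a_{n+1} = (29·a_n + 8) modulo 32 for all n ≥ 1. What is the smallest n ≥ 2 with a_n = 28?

4

Listing terms: a_1 = 20; a_2 = 12; a_3 = 4; a_4 = 28; a_5 = 20.
Since a_5 = a_1 = 20, the sequence is periodic with period 4.
The value 28 first appears (with n ≥ 2) at a_4.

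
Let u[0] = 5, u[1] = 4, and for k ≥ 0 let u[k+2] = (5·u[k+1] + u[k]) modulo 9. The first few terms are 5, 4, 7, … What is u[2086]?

Listing terms: u[0] = 5; u[1] = 4; u[2] = 7; u[3] = 3; u[4] = 4; u[5] = 5; u[6] = 2; u[7] = 6; u[8] = 5; u[9] = 4.
The sequence repeats with period 8.
So u[2086] = u[0 + ((2086-0) mod 8)] = u[6] = 2.

2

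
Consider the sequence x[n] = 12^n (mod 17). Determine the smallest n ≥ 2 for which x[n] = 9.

10

x[1] = 12,  x[2] = 8,  x[3] = 11,  x[4] = 13,  x[5] = 3,  x[6] = 2,  x[7] = 7,  x[8] = 16,  x[9] = 5,  x[10] = 9,  x[11] = 6,  x[12] = 4,  x[13] = 14,  x[14] = 15,  x[15] = 10,  x[16] = 1,  x[17] = 12.
The sequence repeats with period 16.
The value 9 first appears (with n ≥ 2) at x[10].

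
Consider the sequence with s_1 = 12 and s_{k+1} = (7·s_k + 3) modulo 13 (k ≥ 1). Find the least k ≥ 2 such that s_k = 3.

We have s_1 = 12; s_2 = 9; s_3 = 1; s_4 = 10; s_5 = 8; s_6 = 7; s_7 = 0; s_8 = 3; s_9 = 11; s_{10} = 2; s_{11} = 4; s_{12} = 5; s_{13} = 12.
The sequence repeats with period 12.
The value 3 first appears (with k ≥ 2) at s_8.

8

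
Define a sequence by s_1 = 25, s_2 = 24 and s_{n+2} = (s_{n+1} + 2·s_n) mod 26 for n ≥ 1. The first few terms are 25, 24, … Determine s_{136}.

Computing terms: s_1 = 25,  s_2 = 24,  s_3 = 22,  s_4 = 18,  s_5 = 10,  s_6 = 20,  s_7 = 14,  s_8 = 2,  s_9 = 4,  s_{10} = 8,  s_{11} = 16,  s_{12} = 6,  s_{13} = 12,  s_{14} = 24,  s_{15} = 22.
Since (s_{14}, s_{15}) = (s_2, s_3) = (24, 22) (two consecutive terms determine the rest), the sequence is eventually periodic: after a pre-period of length 1 it cycles with period 12.
For n ≥ 2, s_n depends only on (n - 2) mod 12. (136 - 2) mod 12 = 2, so s_{136} = s_4 = 18.

18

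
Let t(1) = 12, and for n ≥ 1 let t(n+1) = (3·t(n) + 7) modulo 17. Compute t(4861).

Computing terms: t(1) = 12; t(2) = 9; t(3) = 0; t(4) = 7; t(5) = 11; t(6) = 6; t(7) = 8; t(8) = 14; t(9) = 15; t(10) = 1; t(11) = 10; t(12) = 3; t(13) = 16; t(14) = 4; t(15) = 2; t(16) = 13; t(17) = 12.
Since t(17) = t(1) = 12, the sequence is periodic with period 16.
So t(4861) = t(1 + ((4861-1) mod 16)) = t(13) = 16.

16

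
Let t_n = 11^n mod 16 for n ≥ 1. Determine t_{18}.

Listing terms: t_1 = 11,  t_2 = 9,  t_3 = 3,  t_4 = 1,  t_5 = 11.
Since t_5 = t_1 = 11, the sequence is periodic with period 4.
(18 - 1) mod 4 = 1, so t_{18} = t_2 = 9.

9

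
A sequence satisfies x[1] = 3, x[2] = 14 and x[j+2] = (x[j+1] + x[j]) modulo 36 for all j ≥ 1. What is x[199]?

19

Listing terms: x[1] = 3; x[2] = 14; x[3] = 17; x[4] = 31; x[5] = 12; x[6] = 7; x[7] = 19; x[8] = 26; x[9] = 9; x[10] = 35; x[11] = 8; x[12] = 7; x[13] = 15; x[14] = 22; x[15] = 1; x[16] = 23; x[17] = 24; x[18] = 11; x[19] = 35; x[20] = 10; x[21] = 9; x[22] = 19; x[23] = 28; x[24] = 11; x[25] = 3; x[26] = 14.
Since (x[25], x[26]) = (x[1], x[2]) = (3, 14) (two consecutive terms determine the rest), the sequence is periodic with period 24.
(199 - 1) mod 24 = 6, so x[199] = x[7] = 19.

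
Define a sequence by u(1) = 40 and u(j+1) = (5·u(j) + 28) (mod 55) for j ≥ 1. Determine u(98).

13

We have u(1) = 40,  u(2) = 8,  u(3) = 13,  u(4) = 38,  u(5) = 53,  u(6) = 18,  u(7) = 8.
Since u(7) = u(2) = 8, the sequence is eventually periodic: after a pre-period of length 1 it cycles with period 5.
For j ≥ 2, u(j) depends only on (j - 2) mod 5. (98 - 2) mod 5 = 1, so u(98) = u(3) = 13.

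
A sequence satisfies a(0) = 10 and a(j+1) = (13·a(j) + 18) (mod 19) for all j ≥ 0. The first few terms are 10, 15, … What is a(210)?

We have a(0) = 10, a(1) = 15, a(2) = 4, a(3) = 13, a(4) = 16, a(5) = 17, a(6) = 11, a(7) = 9, a(8) = 2, a(9) = 6, a(10) = 1, a(11) = 12, a(12) = 3, a(13) = 0, a(14) = 18, a(15) = 5, a(16) = 7, a(17) = 14, a(18) = 10.
Since a(18) = a(0) = 10, the sequence is periodic with period 18.
(210 - 0) mod 18 = 12, so a(210) = a(12) = 3.

3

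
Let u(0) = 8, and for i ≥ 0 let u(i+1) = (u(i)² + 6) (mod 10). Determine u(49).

Computing terms: u(0) = 8; u(1) = 0; u(2) = 6; u(3) = 2; u(4) = 0.
Since u(4) = u(1) = 0, the sequence is eventually periodic: after a pre-period of length 1 it cycles with period 3.
For i ≥ 1, u(i) depends only on (i - 1) mod 3. (49 - 1) mod 3 = 0, so u(49) = u(1) = 0.

0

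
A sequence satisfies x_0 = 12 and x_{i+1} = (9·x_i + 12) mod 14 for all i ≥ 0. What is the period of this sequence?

3

We have x_0 = 12,  x_1 = 8,  x_2 = 0,  x_3 = 12.
Since x_3 = x_0 = 12, the sequence is periodic with period 3.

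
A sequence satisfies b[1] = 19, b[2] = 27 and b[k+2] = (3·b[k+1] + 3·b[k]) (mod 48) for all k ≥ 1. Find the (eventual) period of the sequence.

We have b[1] = 19; b[2] = 27; b[3] = 42; b[4] = 15; b[5] = 27; b[6] = 30; b[7] = 27; b[8] = 27; b[9] = 18; b[10] = 39; b[11] = 27; b[12] = 6; b[13] = 3; b[14] = 27; b[15] = 42.
Since (b[14], b[15]) = (b[2], b[3]) = (27, 42) (two consecutive terms determine the rest), the sequence is eventually periodic: after a pre-period of length 1 it cycles with period 12.

12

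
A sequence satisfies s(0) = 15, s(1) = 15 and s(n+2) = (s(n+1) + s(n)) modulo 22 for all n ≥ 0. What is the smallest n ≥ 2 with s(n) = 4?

8

s(0) = 15; s(1) = 15; s(2) = 8; s(3) = 1; s(4) = 9; s(5) = 10; s(6) = 19; s(7) = 7; s(8) = 4; s(9) = 11; s(10) = 15; s(11) = 4; s(12) = 19; s(13) = 1; s(14) = 20; s(15) = 21; s(16) = 19; s(17) = 18; s(18) = 15; s(19) = 11; s(20) = 4; s(21) = 15; s(22) = 19; s(23) = 12; s(24) = 9; s(25) = 21; s(26) = 8; s(27) = 7; s(28) = 15; s(29) = 0; s(30) = 15; s(31) = 15.
Since (s(30), s(31)) = (s(0), s(1)) = (15, 15) (two consecutive terms determine the rest), the sequence is periodic with period 30.
The value 4 first appears (with n ≥ 2) at s(8).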